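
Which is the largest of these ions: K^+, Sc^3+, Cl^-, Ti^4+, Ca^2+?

Isoelectronic series (18 e⁻ each). Size is set by nuclear charge: more protons means a smaller ion. Ti^4+ (Z=22), Sc^3+ (Z=21), Ca^2+ (Z=20), K^+ (Z=19), Cl^- (Z=17).

Cl^-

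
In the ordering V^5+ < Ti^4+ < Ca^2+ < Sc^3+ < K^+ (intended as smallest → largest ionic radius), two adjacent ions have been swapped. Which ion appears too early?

Compare adjacent ions: both have 18 electrons but Z(Sc)=21 > Z(Ca)=20, so Sc^3+ should be the smaller of the two — yet in this increasing list Ca^2+ sits before Sc^3+. Nothing else is reversed, so Ca^2+ should move one place to the right.

Ca^2+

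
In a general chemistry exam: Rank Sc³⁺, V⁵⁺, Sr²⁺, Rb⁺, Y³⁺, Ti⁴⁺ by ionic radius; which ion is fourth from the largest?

Sc³⁺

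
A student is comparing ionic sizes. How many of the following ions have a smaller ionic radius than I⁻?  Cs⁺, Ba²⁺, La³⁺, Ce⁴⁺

Each ion has 54 electrons. The ranking follows nuclear charge in reverse — greater Z gives a smaller radius. Ce⁴⁺ (Z=58), La³⁺ (Z=57), Ba²⁺ (Z=56), Cs⁺ (Z=55), I⁻ (Z=53).
Ordering all of them (including I⁻) by radius gives Ce⁴⁺ < La³⁺ < Ba²⁺ < Cs⁺ < I⁻. That's 4.

4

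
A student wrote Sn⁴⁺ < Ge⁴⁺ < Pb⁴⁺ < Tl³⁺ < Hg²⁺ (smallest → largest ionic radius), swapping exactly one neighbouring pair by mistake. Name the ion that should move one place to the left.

Check each adjacent pair. Sn⁴⁺ and Ge⁴⁺ are reversed: Ge⁴⁺ and Sn⁴⁺ are in one column with the same charge; the lighter period-4 ion has one fewer shell and is smaller. No other neighbouring pair contradicts the periodic trends, so Ge⁴⁺ is the ion listed too late.

Ge⁴⁺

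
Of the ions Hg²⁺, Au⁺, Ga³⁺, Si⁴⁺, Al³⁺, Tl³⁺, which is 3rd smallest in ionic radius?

Ga³⁺

Si⁴⁺ (Z=14, 10 e⁻), Al³⁺ (Z=13, 10 e⁻), Ga³⁺ (Z=31, 28 e⁻), Tl³⁺ (Z=81, 78 e⁻), Hg²⁺ (Z=80, 78 e⁻), Au⁺ (Z=79, 78 e⁻). Si⁴⁺ < Al³⁺ (isoelectronic, higher Z=14 is smaller); Al³⁺ < Ga³⁺ (same group, 1 shell fewer); Ga³⁺ < Tl³⁺ (same group, 2 shells fewer); Tl³⁺ < Hg²⁺ (both 78 e⁻, Z=81>80); Hg²⁺ < Au⁺ (isoelectronic, higher Z=80 is smaller).
So the order is Si⁴⁺ < Al³⁺ < Ga³⁺ < Tl³⁺ < Hg²⁺ < Au⁺; the 3rd-smallest ion is Ga³⁺.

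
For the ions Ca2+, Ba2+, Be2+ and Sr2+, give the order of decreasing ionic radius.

Ba2+ > Sr2+ > Ca2+ > Be2+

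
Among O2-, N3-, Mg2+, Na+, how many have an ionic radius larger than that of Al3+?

All of these have 10 electrons (isoelectronic). With the same electron cloud, the ion with the most protons pulls it in tightest. Nuclear charges: Al3+ (Z=13), Mg2+ (Z=12), Na+ (Z=11), O2- (Z=8), N3- (Z=7). Highest Z is smallest.
Placing each against Al3+: smaller — none; larger — Mg2+, Na+, O2-, N3-. Count: 4.

4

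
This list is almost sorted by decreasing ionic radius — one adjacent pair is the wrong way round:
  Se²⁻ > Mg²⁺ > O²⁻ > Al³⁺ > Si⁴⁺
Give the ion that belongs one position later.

Mg²⁺

Check each adjacent pair. Mg²⁺ and O²⁻ are reversed: Mg²⁺ and O²⁻ share 10 electrons; the higher nuclear charge on Mg (Z=12) contracts it more, so Mg²⁺ < O²⁻. No other neighbouring pair contradicts the periodic trends, so Mg²⁺ is the ion listed too early.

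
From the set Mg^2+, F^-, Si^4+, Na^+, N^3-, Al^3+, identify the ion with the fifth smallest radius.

F^-

All of these have 10 electrons (isoelectronic). With the same electron cloud, the ion with the most protons pulls it in tightest. Nuclear charges: Si^4+ (Z=14), Al^3+ (Z=13), Mg^2+ (Z=12), Na^+ (Z=11), F^- (Z=9), N^3- (Z=7). Highest Z is smallest.
Ordering: Si^4+ < Al^3+ < Mg^2+ < Na^+ < F^- < N^3-. The fifth smallest is F^-.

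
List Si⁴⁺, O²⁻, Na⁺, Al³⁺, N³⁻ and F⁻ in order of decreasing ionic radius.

N³⁻ > O²⁻ > F⁻ > Na⁺ > Al³⁺ > Si⁴⁺

Isoelectronic series (10 e⁻ each). Size is set by nuclear charge: more protons means a smaller ion. Si⁴⁺ (Z=14), Al³⁺ (Z=13), Na⁺ (Z=11), F⁻ (Z=9), O²⁻ (Z=8), N³⁻ (Z=7).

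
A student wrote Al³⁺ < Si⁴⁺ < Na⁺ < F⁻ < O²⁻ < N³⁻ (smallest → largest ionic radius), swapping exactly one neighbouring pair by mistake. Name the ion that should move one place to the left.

Si⁴⁺

Compare adjacent ions: Si⁴⁺ and Al³⁺ share 10 electrons; the higher nuclear charge on Si (Z=14) contracts it more, so Si⁴⁺ < Al³⁺ — yet in this increasing list Al³⁺ sits before Si⁴⁺. Nothing else is reversed, so Si⁴⁺ should move one place to the left.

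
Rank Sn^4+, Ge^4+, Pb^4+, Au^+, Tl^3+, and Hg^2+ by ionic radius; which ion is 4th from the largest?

Pb^4+

Work out protons and electrons: Ge^4+ has 28 e⁻ (Z=32), Sn^4+ has 46 e⁻ (Z=50), Pb^4+ has 78 e⁻ (Z=82), Tl^3+ has 78 e⁻ (Z=81), Hg^2+ has 78 e⁻ (Z=80), Au^+ has 78 e⁻ (Z=79). Ge^4+ < Sn^4+ (same group, period 4 vs 5); Sn^4+ < Pb^4+ (same group, period 5 vs 6); Pb^4+ < Tl^3+ (both 78 e⁻, Z=82>81); Tl^3+ < Hg^2+ (isoelectronic, higher Z=81 is smaller); Hg^2+ < Au^+ (both 78 e⁻, Z=80>79).
That gives Ge^4+ < Sn^4+ < Pb^4+ < Tl^3+ < Hg^2+ < Au^+. From the largest end, number 4 is Pb^4+.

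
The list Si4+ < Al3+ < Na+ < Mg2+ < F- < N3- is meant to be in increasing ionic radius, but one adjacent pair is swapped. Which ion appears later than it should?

Compare adjacent ions: they are isoelectronic (10 e⁻) and Mg has more protons than Na (12 vs 11), making Mg2+ smaller — yet in this increasing list Na+ sits before Mg2+. Nothing else is reversed, so Mg2+ should move one place to the left.

Mg2+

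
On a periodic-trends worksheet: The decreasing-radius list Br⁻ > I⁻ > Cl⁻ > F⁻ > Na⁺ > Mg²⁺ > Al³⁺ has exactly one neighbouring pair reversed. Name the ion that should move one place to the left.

I⁻

Compare adjacent ions: same group and charge — period 4 sits above period 5, so Br⁻ is smaller — yet in this decreasing list Br⁻ sits before I⁻. Nothing else is reversed, so I⁻ should move one place to the left.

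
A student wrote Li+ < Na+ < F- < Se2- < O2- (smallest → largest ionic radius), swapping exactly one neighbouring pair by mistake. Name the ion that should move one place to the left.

O2-

The pair Se2-, O2- is the wrong way round — O2- and Se2- are in one column with the same charge; the lighter period-2 ion has 2 fewer shells and is smaller. All other adjacent pairs agree with periodic trends, so O2- is the misplaced ion.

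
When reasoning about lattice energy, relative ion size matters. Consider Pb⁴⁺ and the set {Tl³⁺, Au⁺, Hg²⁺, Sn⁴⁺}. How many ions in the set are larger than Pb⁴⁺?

3

First list Z and electron count for each: Sn⁴⁺ has 46 e⁻ (Z=50), Pb⁴⁺ has 78 e⁻ (Z=82), Tl³⁺ has 78 e⁻ (Z=81), Hg²⁺ has 78 e⁻ (Z=80), Au⁺ has 78 e⁻ (Z=79). Sn⁴⁺ < Pb⁴⁺ (same group, period 5 vs 6); Pb⁴⁺ < Tl³⁺ (both 78 e⁻, Z=82>81); Tl³⁺ < Hg²⁺ (isoelectronic, higher Z=81 is smaller); Hg²⁺ < Au⁺ (both 78 e⁻, Z=80>79).
Placing each against Pb⁴⁺: smaller — Sn⁴⁺; larger — Tl³⁺, Hg²⁺, Au⁺. Count: 3.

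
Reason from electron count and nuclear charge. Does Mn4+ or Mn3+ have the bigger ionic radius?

Mn3+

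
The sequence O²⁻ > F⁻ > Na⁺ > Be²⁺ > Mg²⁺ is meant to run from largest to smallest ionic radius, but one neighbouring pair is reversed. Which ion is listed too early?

The pair Be²⁺, Mg²⁺ is the wrong way round — both in group 2 with the same charge; Be²⁺ (period 2) has the smaller radius. All other adjacent pairs agree with periodic trends, so Be²⁺ is the misplaced ion.

Be²⁺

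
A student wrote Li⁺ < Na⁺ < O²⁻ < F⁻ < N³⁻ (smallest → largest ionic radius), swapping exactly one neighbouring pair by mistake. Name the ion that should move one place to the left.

Check each adjacent pair. O²⁻ and F⁻ are reversed: they are isoelectronic (10 e⁻) and F has more protons than O (9 vs 8), making F⁻ smaller. No other neighbouring pair contradicts the periodic trends, so F⁻ is the ion listed too late.

F⁻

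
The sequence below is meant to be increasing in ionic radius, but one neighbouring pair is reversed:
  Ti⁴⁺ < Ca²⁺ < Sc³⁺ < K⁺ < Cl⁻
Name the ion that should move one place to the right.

Ca²⁺

Compare adjacent ions: both have 18 electrons but Z(Sc)=21 > Z(Ca)=20, so Sc³⁺ should be the smaller of the two — yet in this increasing list Ca²⁺ sits before Sc³⁺. Nothing else is reversed, so Ca²⁺ should move one place to the right.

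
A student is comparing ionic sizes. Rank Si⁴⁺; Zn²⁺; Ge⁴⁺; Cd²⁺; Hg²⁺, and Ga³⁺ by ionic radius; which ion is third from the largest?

Zn²⁺

Si⁴⁺: 10 e⁻, Z=14, Ge⁴⁺: 28 e⁻, Z=32, Ga³⁺: 28 e⁻, Z=31, Zn²⁺: 28 e⁻, Z=30, Cd²⁺: 46 e⁻, Z=48, Hg²⁺: 78 e⁻, Z=80. Si⁴⁺ < Ge⁴⁺ (same group, period 3 vs 4); Ge⁴⁺ < Ga³⁺ (isoelectronic, higher Z=32 is smaller); Ga³⁺ < Zn²⁺ (both 28 e⁻, Z=31>30); Zn²⁺ < Cd²⁺ (same group, period 4 vs 5); Cd²⁺ < Hg²⁺ (same group, 1 shell fewer).
Full ascending order: Si⁴⁺ < Ge⁴⁺ < Ga³⁺ < Zn²⁺ < Cd²⁺ < Hg²⁺. Counting from the largest, position 3 is Zn²⁺.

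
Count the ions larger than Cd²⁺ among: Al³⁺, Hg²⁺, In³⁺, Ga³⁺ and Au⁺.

Tabulating Z and e⁻: Al³⁺ (Z=13, 10 e⁻), Ga³⁺ (Z=31, 28 e⁻), In³⁺ (Z=49, 46 e⁻), Cd²⁺ (Z=48, 46 e⁻), Hg²⁺ (Z=80, 78 e⁻), Au⁺ (Z=79, 78 e⁻). Al³⁺ < Ga³⁺ (same group, 1 shell fewer); Ga³⁺ < In³⁺ (same group, period 4 vs 5); In³⁺ < Cd²⁺ (both 46 e⁻, Z=49>48); Cd²⁺ < Hg²⁺ (same group, 1 shell fewer); Hg²⁺ < Au⁺ (both 78 e⁻, Z=80>79).
Overall: Al³⁺ < Ga³⁺ < In³⁺ < Cd²⁺ < Hg²⁺ < Au⁺. Cd²⁺ has 3 below it and 2 above. Count: 2.

2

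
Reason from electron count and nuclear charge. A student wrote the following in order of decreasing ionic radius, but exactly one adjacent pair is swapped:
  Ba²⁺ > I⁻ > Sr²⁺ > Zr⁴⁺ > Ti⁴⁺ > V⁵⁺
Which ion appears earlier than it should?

Ba²⁺

Compare adjacent ions: Ba²⁺ and I⁻ share 54 electrons; the higher nuclear charge on Ba (Z=56) contracts it more, so Ba²⁺ < I⁻ — yet in this decreasing list Ba²⁺ sits before I⁻. Nothing else is reversed, so Ba²⁺ should move one place to the right.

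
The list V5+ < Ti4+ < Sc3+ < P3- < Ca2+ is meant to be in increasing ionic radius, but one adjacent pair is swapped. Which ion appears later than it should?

Ca2+

The pair P3-, Ca2+ is the wrong way round — both have 18 electrons but Z(Ca)=20 > Z(P)=15, so Ca2+ should be the smaller of the two. All other adjacent pairs agree with periodic trends, so Ca2+ is the misplaced ion.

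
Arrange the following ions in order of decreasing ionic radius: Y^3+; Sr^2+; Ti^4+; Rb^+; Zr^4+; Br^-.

Br^- > Rb^+ > Sr^2+ > Y^3+ > Zr^4+ > Ti^4+

First list Z and electron count for each: Ti^4+ has 18 e⁻ (Z=22), Zr^4+ has 36 e⁻ (Z=40), Y^3+ has 36 e⁻ (Z=39), Sr^2+ has 36 e⁻ (Z=38), Rb^+ has 36 e⁻ (Z=37), Br^- has 36 e⁻ (Z=35). Ti^4+ < Zr^4+ (same group, period 4 vs 5); Zr^4+ < Y^3+ (both 36 e⁻, Z=40>39); Y^3+ < Sr^2+ (isoelectronic, higher Z=39 is smaller); Sr^2+ < Rb^+ (isoelectronic, higher Z=38 is smaller); Rb^+ < Br^- (isoelectronic, higher Z=37 is smaller).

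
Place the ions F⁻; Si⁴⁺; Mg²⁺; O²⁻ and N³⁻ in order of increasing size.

Si⁴⁺ < Mg²⁺ < F⁻ < O²⁻ < N³⁻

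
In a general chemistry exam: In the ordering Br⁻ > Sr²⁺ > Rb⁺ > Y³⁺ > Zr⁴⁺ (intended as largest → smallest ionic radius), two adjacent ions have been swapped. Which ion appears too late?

Scanning neighbour by neighbour, only Sr²⁺/Rb⁺ violates a trend: both have 36 electrons but Z(Sr)=38 > Z(Rb)=37, so Sr²⁺ should be the smaller of the two. That makes Rb⁺ the one sitting a position late relative to where it belongs.

Rb⁺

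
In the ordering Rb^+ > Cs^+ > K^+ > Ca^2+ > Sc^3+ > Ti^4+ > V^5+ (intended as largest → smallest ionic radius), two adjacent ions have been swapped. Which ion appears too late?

Cs^+

Compare adjacent ions: both in group 1 with the same charge; Rb^+ (period 5) has the smaller radius — yet in this decreasing list Rb^+ sits before Cs^+. Nothing else is reversed, so Cs^+ should move one place to the left.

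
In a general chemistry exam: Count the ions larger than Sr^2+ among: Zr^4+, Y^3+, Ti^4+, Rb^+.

Electron counts and nuclear charges: Ti^4+ (Z=22, 18 e⁻), Zr^4+ (Z=40, 36 e⁻), Y^3+ (Z=39, 36 e⁻), Sr^2+ (Z=38, 36 e⁻), Rb^+ (Z=37, 36 e⁻). Ti^4+ < Zr^4+ (same group, period 4 vs 5); Zr^4+ < Y^3+ (isoelectronic, higher Z=40 is smaller); Y^3+ < Sr^2+ (isoelectronic, higher Z=39 is smaller); Sr^2+ < Rb^+ (isoelectronic, higher Z=38 is smaller).
Relative to Sr^2+, the ions that are larger are Rb^+. Count: 1.

1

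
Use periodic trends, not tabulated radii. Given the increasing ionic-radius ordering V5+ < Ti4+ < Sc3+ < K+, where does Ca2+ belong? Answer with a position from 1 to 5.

All of these have 18 electrons (isoelectronic). With the same electron cloud, the ion with the most protons pulls it in tightest. Nuclear charges: V5+ (Z=23), Ti4+ (Z=22), Sc3+ (Z=21), Ca2+ (Z=20), K+ (Z=19). Highest Z is smallest.
With Ca2+ included the full order is V5+ < Ti4+ < Sc3+ < Ca2+ < K+, so it takes position 4.

4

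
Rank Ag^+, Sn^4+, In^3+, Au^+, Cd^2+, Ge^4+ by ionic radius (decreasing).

Au^+ > Ag^+ > Cd^2+ > In^3+ > Sn^4+ > Ge^4+

Work out protons and electrons: Ge^4+ has 28 e⁻ (Z=32), Sn^4+ has 46 e⁻ (Z=50), In^3+ has 46 e⁻ (Z=49), Cd^2+ has 46 e⁻ (Z=48), Ag^+ has 46 e⁻ (Z=47), Au^+ has 78 e⁻ (Z=79). Ge^4+ < Sn^4+ (same group, 1 shell fewer); Sn^4+ < In^3+ (isoelectronic, higher Z=50 is smaller); In^3+ < Cd^2+ (isoelectronic, higher Z=49 is smaller); Cd^2+ < Ag^+ (both 46 e⁻, Z=48>47); Ag^+ < Au^+ (same group, 1 shell fewer).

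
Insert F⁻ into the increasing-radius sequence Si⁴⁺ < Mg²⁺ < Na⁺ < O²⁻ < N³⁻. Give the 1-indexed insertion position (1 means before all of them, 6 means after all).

All of these have 10 electrons (isoelectronic). With the same electron cloud, the ion with the most protons pulls it in tightest. Nuclear charges: Si⁴⁺ (Z=14), Mg²⁺ (Z=12), Na⁺ (Z=11), F⁻ (Z=9), O²⁻ (Z=8), N³⁻ (Z=7). Highest Z is smallest.
Putting F⁻ in gives Si⁴⁺ < Mg²⁺ < Na⁺ < F⁻ < O²⁻ < N³⁻; it lands at slot 4.

4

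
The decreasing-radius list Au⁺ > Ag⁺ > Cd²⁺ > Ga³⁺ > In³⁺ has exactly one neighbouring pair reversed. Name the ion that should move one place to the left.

In³⁺

The pair Ga³⁺, In³⁺ is the wrong way round — both in group 13 with the same charge; Ga³⁺ (period 4) has the smaller radius. All other adjacent pairs agree with periodic trends, so In³⁺ is the misplaced ion.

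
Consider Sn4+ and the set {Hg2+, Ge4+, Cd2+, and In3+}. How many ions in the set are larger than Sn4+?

Ge4+ (Z=32, 28 e⁻), Sn4+ (Z=50, 46 e⁻), In3+ (Z=49, 46 e⁻), Cd2+ (Z=48, 46 e⁻), Hg2+ (Z=80, 78 e⁻). Ge4+ < Sn4+ (same group, 1 shell fewer); Sn4+ < In3+ (isoelectronic, higher Z=50 is smaller); In3+ < Cd2+ (isoelectronic, higher Z=49 is smaller); Cd2+ < Hg2+ (same group, period 5 vs 6).
Placing each against Sn4+: smaller — Ge4+; larger — In3+, Cd2+, Hg2+. That's 3.

3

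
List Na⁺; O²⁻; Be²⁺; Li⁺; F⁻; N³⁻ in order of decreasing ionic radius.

N³⁻ > O²⁻ > F⁻ > Na⁺ > Li⁺ > Be²⁺

Be²⁺ has 2 e⁻ (Z=4), Li⁺ has 2 e⁻ (Z=3), Na⁺ has 10 e⁻ (Z=11), F⁻ has 10 e⁻ (Z=9), O²⁻ has 10 e⁻ (Z=8), N³⁻ has 10 e⁻ (Z=7). Be²⁺ < Li⁺ (isoelectronic, higher Z=4 is smaller); Li⁺ < Na⁺ (same group, 1 shell fewer); Na⁺ < F⁻ (isoelectronic, higher Z=11 is smaller); F⁻ < O²⁻ (both 10 e⁻, Z=9>8); O²⁻ < N³⁻ (both 10 e⁻, Z=8>7).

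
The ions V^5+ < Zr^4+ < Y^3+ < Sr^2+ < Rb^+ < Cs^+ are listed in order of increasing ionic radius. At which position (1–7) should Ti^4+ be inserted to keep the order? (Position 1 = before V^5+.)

Tabulating Z and e⁻: V^5+ has 18 e⁻ (Z=23), Ti^4+ has 18 e⁻ (Z=22), Zr^4+ has 36 e⁻ (Z=40), Y^3+ has 36 e⁻ (Z=39), Sr^2+ has 36 e⁻ (Z=38), Rb^+ has 36 e⁻ (Z=37), Cs^+ has 54 e⁻ (Z=55). V^5+ < Ti^4+ (isoelectronic, higher Z=23 is smaller); Ti^4+ < Zr^4+ (same group, 1 shell fewer); Zr^4+ < Y^3+ (isoelectronic, higher Z=40 is smaller); Y^3+ < Sr^2+ (isoelectronic, higher Z=39 is smaller); Sr^2+ < Rb^+ (isoelectronic, higher Z=38 is smaller); Rb^+ < Cs^+ (same group, 1 shell fewer).
The complete sequence is V^5+ < Ti^4+ < Zr^4+ < Y^3+ < Sr^2+ < Rb^+ < Cs^+. Ti^4+ sits at position 2.

2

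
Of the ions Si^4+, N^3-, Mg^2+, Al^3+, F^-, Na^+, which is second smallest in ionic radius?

Al^3+

Each ion has 10 electrons. The ranking follows nuclear charge in reverse — greater Z gives a smaller radius. Si^4+ (Z=14), Al^3+ (Z=13), Mg^2+ (Z=12), Na^+ (Z=11), F^- (Z=9), N^3- (Z=7).
That gives Si^4+ < Al^3+ < Mg^2+ < Na^+ < F^- < N^3-. From the smallest end, number 2 is Al^3+.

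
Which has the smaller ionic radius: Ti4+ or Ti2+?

Same element, different charge: the more highly charged cation has fewer electrons and a greater effective nuclear charge per electron, making Ti4+ the smallest.

Ti4+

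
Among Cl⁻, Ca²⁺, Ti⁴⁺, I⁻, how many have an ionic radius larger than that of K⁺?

Tabulating Z and e⁻: Ti⁴⁺ (Z=22, 18 e⁻), Ca²⁺ (Z=20, 18 e⁻), K⁺ (Z=19, 18 e⁻), Cl⁻ (Z=17, 18 e⁻), I⁻ (Z=53, 54 e⁻). Ti⁴⁺ < Ca²⁺ (isoelectronic, higher Z=22 is smaller); Ca²⁺ < K⁺ (both 18 e⁻, Z=20>19); K⁺ < Cl⁻ (both 18 e⁻, Z=19>17); Cl⁻ < I⁻ (same group, 2 shells fewer).
Placing each against K⁺: smaller — Ti⁴⁺, Ca²⁺; larger — Cl⁻, I⁻. Count: 2.

2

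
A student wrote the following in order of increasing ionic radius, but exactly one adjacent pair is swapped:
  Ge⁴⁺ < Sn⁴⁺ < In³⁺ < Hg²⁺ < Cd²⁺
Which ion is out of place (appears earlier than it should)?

Hg²⁺

Check each adjacent pair. Hg²⁺ and Cd²⁺ are reversed: both in group 12 with the same charge; Cd²⁺ (period 5) has the smaller radius. No other neighbouring pair contradicts the periodic trends, so Hg²⁺ is the ion listed too early.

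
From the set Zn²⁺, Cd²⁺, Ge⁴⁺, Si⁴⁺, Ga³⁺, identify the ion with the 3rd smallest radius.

Ga³⁺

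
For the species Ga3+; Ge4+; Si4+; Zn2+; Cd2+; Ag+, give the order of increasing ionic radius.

Si4+ < Ge4+ < Ga3+ < Zn2+ < Cd2+ < Ag+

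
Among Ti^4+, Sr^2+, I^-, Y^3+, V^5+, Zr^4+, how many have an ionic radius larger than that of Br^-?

1

Electron counts and nuclear charges: V^5+ has 18 e⁻ (Z=23), Ti^4+ has 18 e⁻ (Z=22), Zr^4+ has 36 e⁻ (Z=40), Y^3+ has 36 e⁻ (Z=39), Sr^2+ has 36 e⁻ (Z=38), Br^- has 36 e⁻ (Z=35), I^- has 54 e⁻ (Z=53). V^5+ < Ti^4+ (isoelectronic, higher Z=23 is smaller); Ti^4+ < Zr^4+ (same group, 1 shell fewer); Zr^4+ < Y^3+ (isoelectronic, higher Z=40 is smaller); Y^3+ < Sr^2+ (isoelectronic, higher Z=39 is smaller); Sr^2+ < Br^- (both 36 e⁻, Z=38>35); Br^- < I^- (same group, 1 shell fewer).
Ordering all of them (including Br^-) by radius gives V^5+ < Ti^4+ < Zr^4+ < Y^3+ < Sr^2+ < Br^- < I^-. So 1 is larger.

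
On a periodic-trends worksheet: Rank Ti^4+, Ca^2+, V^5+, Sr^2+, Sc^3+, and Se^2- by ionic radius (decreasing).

Work out protons and electrons: V^5+: 18 e⁻, Z=23, Ti^4+: 18 e⁻, Z=22, Sc^3+: 18 e⁻, Z=21, Ca^2+: 18 e⁻, Z=20, Sr^2+: 36 e⁻, Z=38, Se^2-: 36 e⁻, Z=34. V^5+ < Ti^4+ (isoelectronic, higher Z=23 is smaller); Ti^4+ < Sc^3+ (isoelectronic, higher Z=22 is smaller); Sc^3+ < Ca^2+ (isoelectronic, higher Z=21 is smaller); Ca^2+ < Sr^2+ (same group, period 4 vs 5); Sr^2+ < Se^2- (both 36 e⁻, Z=38>34).

Se^2- > Sr^2+ > Ca^2+ > Sc^3+ > Ti^4+ > V^5+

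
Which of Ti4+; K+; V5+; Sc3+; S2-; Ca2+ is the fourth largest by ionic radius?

Each ion has 18 electrons. The ranking follows nuclear charge in reverse — greater Z gives a smaller radius. V5+ (Z=23), Ti4+ (Z=22), Sc3+ (Z=21), Ca2+ (Z=20), K+ (Z=19), S2- (Z=16).
So the order is V5+ < Ti4+ < Sc3+ < Ca2+ < K+ < S2-; the 4th-largest ion is Sc3+.

Sc3+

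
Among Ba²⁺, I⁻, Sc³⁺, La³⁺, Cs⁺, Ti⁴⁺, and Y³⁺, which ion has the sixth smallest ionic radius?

Cs⁺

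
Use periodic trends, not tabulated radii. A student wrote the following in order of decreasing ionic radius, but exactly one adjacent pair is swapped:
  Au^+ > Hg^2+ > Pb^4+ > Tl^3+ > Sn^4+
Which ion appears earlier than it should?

Pb^4+

Check each adjacent pair. Pb^4+ and Tl^3+ are reversed: both have 78 electrons but Z(Pb)=82 > Z(Tl)=81, so Pb^4+ should be the smaller of the two. No other neighbouring pair contradicts the periodic trends, so Pb^4+ is the ion listed too early.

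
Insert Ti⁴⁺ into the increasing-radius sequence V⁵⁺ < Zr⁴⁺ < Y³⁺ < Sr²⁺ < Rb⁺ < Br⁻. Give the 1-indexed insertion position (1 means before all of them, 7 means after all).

Tabulating Z and e⁻: V⁵⁺ (Z=23, 18 e⁻), Ti⁴⁺ (Z=22, 18 e⁻), Zr⁴⁺ (Z=40, 36 e⁻), Y³⁺ (Z=39, 36 e⁻), Sr²⁺ (Z=38, 36 e⁻), Rb⁺ (Z=37, 36 e⁻), Br⁻ (Z=35, 36 e⁻). V⁵⁺ < Ti⁴⁺ (isoelectronic, higher Z=23 is smaller); Ti⁴⁺ < Zr⁴⁺ (same group, period 4 vs 5); Zr⁴⁺ < Y³⁺ (both 36 e⁻, Z=40>39); Y³⁺ < Sr²⁺ (isoelectronic, higher Z=39 is smaller); Sr²⁺ < Rb⁺ (both 36 e⁻, Z=38>37); Rb⁺ < Br⁻ (isoelectronic, higher Z=37 is smaller).
Merged order: V⁵⁺ < Ti⁴⁺ < Zr⁴⁺ < Y³⁺ < Sr²⁺ < Rb⁺ < Br⁻ — Ti⁴⁺ is number 2.

2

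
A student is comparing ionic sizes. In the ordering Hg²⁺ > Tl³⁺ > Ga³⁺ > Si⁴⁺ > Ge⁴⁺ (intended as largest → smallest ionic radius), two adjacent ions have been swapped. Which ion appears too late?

Ge⁴⁺

Check each adjacent pair. Si⁴⁺ and Ge⁴⁺ are reversed: both in group 14 with the same charge; Si⁴⁺ (period 3) has the smaller radius. No other neighbouring pair contradicts the periodic trends, so Ge⁴⁺ is the ion listed too late.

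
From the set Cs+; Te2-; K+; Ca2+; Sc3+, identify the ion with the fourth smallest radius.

Work out protons and electrons: Sc3+: 18 e⁻, Z=21, Ca2+: 18 e⁻, Z=20, K+: 18 e⁻, Z=19, Cs+: 54 e⁻, Z=55, Te2-: 54 e⁻, Z=52. Sc3+ < Ca2+ (isoelectronic, higher Z=21 is smaller); Ca2+ < K+ (both 18 e⁻, Z=20>19); K+ < Cs+ (same group, period 4 vs 6); Cs+ < Te2- (both 54 e⁻, Z=55>52).
Ordering: Sc3+ < Ca2+ < K+ < Cs+ < Te2-. The fourth smallest is Cs+.

Cs+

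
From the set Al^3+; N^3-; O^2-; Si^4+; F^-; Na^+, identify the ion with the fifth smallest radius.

O^2-

Isoelectronic series (10 e⁻ each). Size is set by nuclear charge: more protons means a smaller ion. Si^4+ (Z=14), Al^3+ (Z=13), Na^+ (Z=11), F^- (Z=9), O^2- (Z=8), N^3- (Z=7).
Full ascending order: Si^4+ < Al^3+ < Na^+ < F^- < O^2- < N^3-. Counting from the smallest, position 5 is O^2-.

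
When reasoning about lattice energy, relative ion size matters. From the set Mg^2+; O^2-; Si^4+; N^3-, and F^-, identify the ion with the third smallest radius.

Each ion has 10 electrons. The ranking follows nuclear charge in reverse — greater Z gives a smaller radius. Si^4+ (Z=14), Mg^2+ (Z=12), F^- (Z=9), O^2- (Z=8), N^3- (Z=7).
So the order is Si^4+ < Mg^2+ < F^- < O^2- < N^3-; the 3rd-smallest ion is F^-.

F^-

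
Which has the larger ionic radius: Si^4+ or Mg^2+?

Mg^2+

Each ion has 10 electrons. The ranking follows nuclear charge in reverse — greater Z gives a smaller radius. Si^4+ (Z=14), Mg^2+ (Z=12).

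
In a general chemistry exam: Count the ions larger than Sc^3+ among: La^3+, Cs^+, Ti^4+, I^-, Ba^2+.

Tabulating Z and e⁻: Ti^4+ (Z=22, 18 e⁻), Sc^3+ (Z=21, 18 e⁻), La^3+ (Z=57, 54 e⁻), Ba^2+ (Z=56, 54 e⁻), Cs^+ (Z=55, 54 e⁻), I^- (Z=53, 54 e⁻). Ti^4+ < Sc^3+ (isoelectronic, higher Z=22 is smaller); Sc^3+ < La^3+ (same group, period 4 vs 6); La^3+ < Ba^2+ (both 54 e⁻, Z=57>56); Ba^2+ < Cs^+ (both 54 e⁻, Z=56>55); Cs^+ < I^- (both 54 e⁻, Z=55>53).
Ordering all of them (including Sc^3+) by radius gives Ti^4+ < Sc^3+ < La^3+ < Ba^2+ < Cs^+ < I^-. So 4 are larger.

4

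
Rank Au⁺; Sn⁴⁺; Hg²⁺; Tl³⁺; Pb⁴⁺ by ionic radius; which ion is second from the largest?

Tabulating Z and e⁻: Sn⁴⁺: 46 e⁻, Z=50, Pb⁴⁺: 78 e⁻, Z=82, Tl³⁺: 78 e⁻, Z=81, Hg²⁺: 78 e⁻, Z=80, Au⁺: 78 e⁻, Z=79. Sn⁴⁺ < Pb⁴⁺ (same group, period 5 vs 6); Pb⁴⁺ < Tl³⁺ (both 78 e⁻, Z=82>81); Tl³⁺ < Hg²⁺ (both 78 e⁻, Z=81>80); Hg²⁺ < Au⁺ (isoelectronic, higher Z=80 is smaller).
That gives Sn⁴⁺ < Pb⁴⁺ < Tl³⁺ < Hg²⁺ < Au⁺. From the largest end, number 2 is Hg²⁺.

Hg²⁺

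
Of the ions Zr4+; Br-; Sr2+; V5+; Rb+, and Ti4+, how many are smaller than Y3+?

Electron counts and nuclear charges: V5+: 18 e⁻, Z=23, Ti4+: 18 e⁻, Z=22, Zr4+: 36 e⁻, Z=40, Y3+: 36 e⁻, Z=39, Sr2+: 36 e⁻, Z=38, Rb+: 36 e⁻, Z=37, Br-: 36 e⁻, Z=35. V5+ < Ti4+ (isoelectronic, higher Z=23 is smaller); Ti4+ < Zr4+ (same group, period 4 vs 5); Zr4+ < Y3+ (both 36 e⁻, Z=40>39); Y3+ < Sr2+ (isoelectronic, higher Z=39 is smaller); Sr2+ < Rb+ (both 36 e⁻, Z=38>37); Rb+ < Br- (isoelectronic, higher Z=37 is smaller).
Ordering all of them (including Y3+) by radius gives V5+ < Ti4+ < Zr4+ < Y3+ < Sr2+ < Rb+ < Br-. Count: 3.

3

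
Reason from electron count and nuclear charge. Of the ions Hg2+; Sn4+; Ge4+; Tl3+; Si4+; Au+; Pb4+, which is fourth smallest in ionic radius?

Tabulating Z and e⁻: Si4+ (Z=14, 10 e⁻), Ge4+ (Z=32, 28 e⁻), Sn4+ (Z=50, 46 e⁻), Pb4+ (Z=82, 78 e⁻), Tl3+ (Z=81, 78 e⁻), Hg2+ (Z=80, 78 e⁻), Au+ (Z=79, 78 e⁻). Si4+ < Ge4+ (same group, period 3 vs 4); Ge4+ < Sn4+ (same group, period 4 vs 5); Sn4+ < Pb4+ (same group, 1 shell fewer); Pb4+ < Tl3+ (both 78 e⁻, Z=82>81); Tl3+ < Hg2+ (isoelectronic, higher Z=81 is smaller); Hg2+ < Au+ (both 78 e⁻, Z=80>79).
Ordering: Si4+ < Ge4+ < Sn4+ < Pb4+ < Tl3+ < Hg2+ < Au+. The fourth smallest is Pb4+.

Pb4+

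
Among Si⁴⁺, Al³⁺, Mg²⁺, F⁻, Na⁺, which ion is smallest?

Si⁴⁺

Isoelectronic series (10 e⁻ each). Size is set by nuclear charge: more protons means a smaller ion. Si⁴⁺ (Z=14), Al³⁺ (Z=13), Mg²⁺ (Z=12), Na⁺ (Z=11), F⁻ (Z=9).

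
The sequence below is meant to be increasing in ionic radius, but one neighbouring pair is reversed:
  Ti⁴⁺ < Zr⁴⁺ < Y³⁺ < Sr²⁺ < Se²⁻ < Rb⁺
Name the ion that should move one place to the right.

Se²⁻

Check each adjacent pair. Se²⁻ and Rb⁺ are reversed: Rb⁺ and Se²⁻ share 36 electrons; the higher nuclear charge on Rb (Z=37) contracts it more, so Rb⁺ < Se²⁻. No other neighbouring pair contradicts the periodic trends, so Se²⁻ is the ion listed too early.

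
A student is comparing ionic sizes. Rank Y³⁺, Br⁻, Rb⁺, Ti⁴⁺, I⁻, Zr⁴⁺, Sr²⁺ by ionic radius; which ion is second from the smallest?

Zr⁴⁺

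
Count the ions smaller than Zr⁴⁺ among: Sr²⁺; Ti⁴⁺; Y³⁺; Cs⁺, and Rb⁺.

1

Work out protons and electrons: Ti⁴⁺ (Z=22, 18 e⁻), Zr⁴⁺ (Z=40, 36 e⁻), Y³⁺ (Z=39, 36 e⁻), Sr²⁺ (Z=38, 36 e⁻), Rb⁺ (Z=37, 36 e⁻), Cs⁺ (Z=55, 54 e⁻). Ti⁴⁺ < Zr⁴⁺ (same group, 1 shell fewer); Zr⁴⁺ < Y³⁺ (both 36 e⁻, Z=40>39); Y³⁺ < Sr²⁺ (isoelectronic, higher Z=39 is smaller); Sr²⁺ < Rb⁺ (isoelectronic, higher Z=38 is smaller); Rb⁺ < Cs⁺ (same group, 1 shell fewer).
Ordering all of them (including Zr⁴⁺) by radius gives Ti⁴⁺ < Zr⁴⁺ < Y³⁺ < Sr²⁺ < Rb⁺ < Cs⁺. Count: 1.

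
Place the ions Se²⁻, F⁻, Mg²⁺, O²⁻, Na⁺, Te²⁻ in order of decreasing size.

Te²⁻ > Se²⁻ > O²⁻ > F⁻ > Na⁺ > Mg²⁺

Electron counts and nuclear charges: Mg²⁺: 10 e⁻, Z=12, Na⁺: 10 e⁻, Z=11, F⁻: 10 e⁻, Z=9, O²⁻: 10 e⁻, Z=8, Se²⁻: 36 e⁻, Z=34, Te²⁻: 54 e⁻, Z=52. Mg²⁺ < Na⁺ (both 10 e⁻, Z=12>11); Na⁺ < F⁻ (both 10 e⁻, Z=11>9); F⁻ < O²⁻ (isoelectronic, higher Z=9 is smaller); O²⁻ < Se²⁻ (same group, 2 shells fewer); Se²⁻ < Te²⁻ (same group, 1 shell fewer).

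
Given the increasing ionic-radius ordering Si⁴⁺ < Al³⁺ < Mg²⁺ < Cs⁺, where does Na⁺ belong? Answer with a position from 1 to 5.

Si⁴⁺: 10 e⁻, Z=14, Al³⁺: 10 e⁻, Z=13, Mg²⁺: 10 e⁻, Z=12, Na⁺: 10 e⁻, Z=11, Cs⁺: 54 e⁻, Z=55. Si⁴⁺ < Al³⁺ (isoelectronic, higher Z=14 is smaller); Al³⁺ < Mg²⁺ (both 10 e⁻, Z=13>12); Mg²⁺ < Na⁺ (both 10 e⁻, Z=12>11); Na⁺ < Cs⁺ (same group, 3 shells fewer).
Putting Na⁺ in gives Si⁴⁺ < Al³⁺ < Mg²⁺ < Na⁺ < Cs⁺; it lands at slot 4.

4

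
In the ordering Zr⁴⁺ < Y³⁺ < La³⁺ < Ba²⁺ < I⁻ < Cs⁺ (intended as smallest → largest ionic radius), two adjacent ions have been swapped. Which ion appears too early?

I⁻

The pair I⁻, Cs⁺ is the wrong way round — both have 54 electrons but Z(Cs)=55 > Z(I)=53, so Cs⁺ should be the smaller of the two. All other adjacent pairs agree with periodic trends, so I⁻ is the misplaced ion.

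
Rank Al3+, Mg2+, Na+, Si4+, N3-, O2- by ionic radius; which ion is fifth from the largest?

These species are isoelectronic with 10 electrons. The only difference is the number of protons: Si4+ (Z=14), Al3+ (Z=13), Mg2+ (Z=12), Na+ (Z=11), O2- (Z=8), N3- (Z=7). The strongest nuclear pull (Si4+) gives the smallest ion.
Ordering: Si4+ < Al3+ < Mg2+ < Na+ < O2- < N3-. The fifth largest is Al3+.

Al3+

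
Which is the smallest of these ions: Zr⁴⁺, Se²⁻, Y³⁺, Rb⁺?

Zr⁴⁺

Each ion has 36 electrons. The ranking follows nuclear charge in reverse — greater Z gives a smaller radius. Zr⁴⁺ (Z=40), Y³⁺ (Z=39), Rb⁺ (Z=37), Se²⁻ (Z=34).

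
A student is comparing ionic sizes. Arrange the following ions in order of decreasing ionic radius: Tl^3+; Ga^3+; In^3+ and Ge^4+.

Tl^3+ > In^3+ > Ga^3+ > Ge^4+

First list Z and electron count for each: Ge^4+: 28 e⁻, Z=32, Ga^3+: 28 e⁻, Z=31, In^3+: 46 e⁻, Z=49, Tl^3+: 78 e⁻, Z=81. Ge^4+ < Ga^3+ (both 28 e⁻, Z=32>31); Ga^3+ < In^3+ (same group, period 4 vs 5); In^3+ < Tl^3+ (same group, period 5 vs 6).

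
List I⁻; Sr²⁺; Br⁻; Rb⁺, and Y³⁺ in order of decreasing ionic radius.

I⁻ > Br⁻ > Rb⁺ > Sr²⁺ > Y³⁺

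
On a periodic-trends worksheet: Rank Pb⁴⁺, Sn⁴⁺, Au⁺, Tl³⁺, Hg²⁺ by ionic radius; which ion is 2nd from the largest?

Hg²⁺

First list Z and electron count for each: Sn⁴⁺: 46 e⁻, Z=50, Pb⁴⁺: 78 e⁻, Z=82, Tl³⁺: 78 e⁻, Z=81, Hg²⁺: 78 e⁻, Z=80, Au⁺: 78 e⁻, Z=79. Sn⁴⁺ < Pb⁴⁺ (same group, period 5 vs 6); Pb⁴⁺ < Tl³⁺ (both 78 e⁻, Z=82>81); Tl³⁺ < Hg²⁺ (isoelectronic, higher Z=81 is smaller); Hg²⁺ < Au⁺ (both 78 e⁻, Z=80>79).
That gives Sn⁴⁺ < Pb⁴⁺ < Tl³⁺ < Hg²⁺ < Au⁺. From the largest end, number 2 is Hg²⁺.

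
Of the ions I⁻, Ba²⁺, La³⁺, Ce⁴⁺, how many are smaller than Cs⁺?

Each ion has 54 electrons. The ranking follows nuclear charge in reverse — greater Z gives a smaller radius. Ce⁴⁺ (Z=58), La³⁺ (Z=57), Ba²⁺ (Z=56), Cs⁺ (Z=55), I⁻ (Z=53).
Overall: Ce⁴⁺ < La³⁺ < Ba²⁺ < Cs⁺ < I⁻. Cs⁺ has 3 below it and 1 above. That's 3.

3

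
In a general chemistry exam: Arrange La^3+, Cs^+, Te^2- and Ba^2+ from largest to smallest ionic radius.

Te^2- > Cs^+ > Ba^2+ > La^3+

Each ion has 54 electrons. The ranking follows nuclear charge in reverse — greater Z gives a smaller radius. La^3+ (Z=57), Ba^2+ (Z=56), Cs^+ (Z=55), Te^2- (Z=52).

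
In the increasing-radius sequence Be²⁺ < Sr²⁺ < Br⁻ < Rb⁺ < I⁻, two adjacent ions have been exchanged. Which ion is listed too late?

Rb⁺

Scanning neighbour by neighbour, only Br⁻/Rb⁺ violates a trend: both have 36 electrons but Z(Rb)=37 > Z(Br)=35, so Rb⁺ should be the smaller of the two. That makes Rb⁺ the one sitting a position late relative to where it belongs.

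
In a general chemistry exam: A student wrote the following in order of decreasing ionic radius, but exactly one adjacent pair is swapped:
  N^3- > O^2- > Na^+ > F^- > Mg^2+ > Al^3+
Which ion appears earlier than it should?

Compare adjacent ions: Na^+ and F^- share 10 electrons; the higher nuclear charge on Na (Z=11) contracts it more, so Na^+ < F^- — yet in this decreasing list Na^+ sits before F^-. Nothing else is reversed, so Na^+ should move one place to the right.

Na^+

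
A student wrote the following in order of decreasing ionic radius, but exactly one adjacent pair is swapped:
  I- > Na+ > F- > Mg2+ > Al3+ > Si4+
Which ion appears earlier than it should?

Scanning neighbour by neighbour, only Na+/F- violates a trend: Na+ and F- share 10 electrons; the higher nuclear charge on Na (Z=11) contracts it more, so Na+ < F-. That makes Na+ the one sitting a position early relative to where it belongs.

Na+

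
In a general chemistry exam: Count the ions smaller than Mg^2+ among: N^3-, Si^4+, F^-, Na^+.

1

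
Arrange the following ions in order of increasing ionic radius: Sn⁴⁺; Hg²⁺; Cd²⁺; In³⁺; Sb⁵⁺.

First list Z and electron count for each: Sb⁵⁺ has 46 e⁻ (Z=51), Sn⁴⁺ has 46 e⁻ (Z=50), In³⁺ has 46 e⁻ (Z=49), Cd²⁺ has 46 e⁻ (Z=48), Hg²⁺ has 78 e⁻ (Z=80). Sb⁵⁺ < Sn⁴⁺ (both 46 e⁻, Z=51>50); Sn⁴⁺ < In³⁺ (both 46 e⁻, Z=50>49); In³⁺ < Cd²⁺ (isoelectronic, higher Z=49 is smaller); Cd²⁺ < Hg²⁺ (same group, 1 shell fewer).

Sb⁵⁺ < Sn⁴⁺ < In³⁺ < Cd²⁺ < Hg²⁺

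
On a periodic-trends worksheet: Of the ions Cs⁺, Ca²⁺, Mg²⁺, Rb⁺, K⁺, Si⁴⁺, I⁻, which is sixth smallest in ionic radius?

Cs⁺

First list Z and electron count for each: Si⁴⁺: 10 e⁻, Z=14, Mg²⁺: 10 e⁻, Z=12, Ca²⁺: 18 e⁻, Z=20, K⁺: 18 e⁻, Z=19, Rb⁺: 36 e⁻, Z=37, Cs⁺: 54 e⁻, Z=55, I⁻: 54 e⁻, Z=53. Si⁴⁺ < Mg²⁺ (both 10 e⁻, Z=14>12); Mg²⁺ < Ca²⁺ (same group, period 3 vs 4); Ca²⁺ < K⁺ (isoelectronic, higher Z=20 is smaller); K⁺ < Rb⁺ (same group, 1 shell fewer); Rb⁺ < Cs⁺ (same group, period 5 vs 6); Cs⁺ < I⁻ (isoelectronic, higher Z=55 is smaller).
Full ascending order: Si⁴⁺ < Mg²⁺ < Ca²⁺ < K⁺ < Rb⁺ < Cs⁺ < I⁻. Counting from the smallest, position 6 is Cs⁺.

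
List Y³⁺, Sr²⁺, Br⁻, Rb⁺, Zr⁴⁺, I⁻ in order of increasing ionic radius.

Zr⁴⁺ < Y³⁺ < Sr²⁺ < Rb⁺ < Br⁻ < I⁻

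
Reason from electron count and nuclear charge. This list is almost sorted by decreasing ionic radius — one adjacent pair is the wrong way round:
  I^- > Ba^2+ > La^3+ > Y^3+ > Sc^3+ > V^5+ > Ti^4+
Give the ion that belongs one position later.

V^5+

Scanning neighbour by neighbour, only V^5+/Ti^4+ violates a trend: both have 18 electrons but Z(V)=23 > Z(Ti)=22, so V^5+ should be the smaller of the two. That makes V^5+ the one sitting a position early relative to where it belongs.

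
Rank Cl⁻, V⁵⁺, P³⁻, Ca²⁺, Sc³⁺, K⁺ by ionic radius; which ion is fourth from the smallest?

All of these have 18 electrons (isoelectronic). With the same electron cloud, the ion with the most protons pulls it in tightest. Nuclear charges: V⁵⁺ (Z=23), Sc³⁺ (Z=21), Ca²⁺ (Z=20), K⁺ (Z=19), Cl⁻ (Z=17), P³⁻ (Z=15). Highest Z is smallest.
So the order is V⁵⁺ < Sc³⁺ < Ca²⁺ < K⁺ < Cl⁻ < P³⁻; the 4th-smallest ion is K⁺.

K⁺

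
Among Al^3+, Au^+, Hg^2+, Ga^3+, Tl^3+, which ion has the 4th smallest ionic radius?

Hg^2+

Tabulating Z and e⁻: Al^3+ (Z=13, 10 e⁻), Ga^3+ (Z=31, 28 e⁻), Tl^3+ (Z=81, 78 e⁻), Hg^2+ (Z=80, 78 e⁻), Au^+ (Z=79, 78 e⁻). Al^3+ < Ga^3+ (same group, 1 shell fewer); Ga^3+ < Tl^3+ (same group, period 4 vs 6); Tl^3+ < Hg^2+ (both 78 e⁻, Z=81>80); Hg^2+ < Au^+ (isoelectronic, higher Z=80 is smaller).
So the order is Al^3+ < Ga^3+ < Tl^3+ < Hg^2+ < Au^+; the 4th-smallest ion is Hg^2+.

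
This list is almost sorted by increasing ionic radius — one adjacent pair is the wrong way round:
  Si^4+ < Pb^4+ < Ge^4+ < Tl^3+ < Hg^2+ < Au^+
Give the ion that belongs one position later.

Pb^4+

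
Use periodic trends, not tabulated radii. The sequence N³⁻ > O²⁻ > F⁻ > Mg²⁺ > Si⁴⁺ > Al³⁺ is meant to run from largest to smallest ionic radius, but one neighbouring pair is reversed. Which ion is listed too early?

The pair Si⁴⁺, Al³⁺ is the wrong way round — they are isoelectronic (10 e⁻) and Si has more protons than Al (14 vs 13), making Si⁴⁺ smaller. All other adjacent pairs agree with periodic trends, so Si⁴⁺ is the misplaced ion.

Si⁴⁺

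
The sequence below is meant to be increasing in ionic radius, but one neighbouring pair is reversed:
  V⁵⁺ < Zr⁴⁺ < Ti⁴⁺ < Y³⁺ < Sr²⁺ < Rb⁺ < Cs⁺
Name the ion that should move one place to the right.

Zr⁴⁺

Compare adjacent ions: Ti⁴⁺ and Zr⁴⁺ are in one column with the same charge; the lighter period-4 ion has one fewer shell and is smaller — yet in this increasing list Zr⁴⁺ sits before Ti⁴⁺. Nothing else is reversed, so Zr⁴⁺ should move one place to the right.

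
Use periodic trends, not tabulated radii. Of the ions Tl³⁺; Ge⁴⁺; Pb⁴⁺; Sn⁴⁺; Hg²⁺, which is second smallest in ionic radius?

Sn⁴⁺

First list Z and electron count for each: Ge⁴⁺ has 28 e⁻ (Z=32), Sn⁴⁺ has 46 e⁻ (Z=50), Pb⁴⁺ has 78 e⁻ (Z=82), Tl³⁺ has 78 e⁻ (Z=81), Hg²⁺ has 78 e⁻ (Z=80). Ge⁴⁺ < Sn⁴⁺ (same group, period 4 vs 5); Sn⁴⁺ < Pb⁴⁺ (same group, 1 shell fewer); Pb⁴⁺ < Tl³⁺ (both 78 e⁻, Z=82>81); Tl³⁺ < Hg²⁺ (isoelectronic, higher Z=81 is smaller).
That gives Ge⁴⁺ < Sn⁴⁺ < Pb⁴⁺ < Tl³⁺ < Hg²⁺. From the smallest end, number 2 is Sn⁴⁺.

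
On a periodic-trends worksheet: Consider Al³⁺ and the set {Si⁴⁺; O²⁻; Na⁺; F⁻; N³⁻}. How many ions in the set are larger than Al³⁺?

4

All of these have 10 electrons (isoelectronic). With the same electron cloud, the ion with the most protons pulls it in tightest. Nuclear charges: Si⁴⁺ (Z=14), Al³⁺ (Z=13), Na⁺ (Z=11), F⁻ (Z=9), O²⁻ (Z=8), N³⁻ (Z=7). Highest Z is smallest.
Placing each against Al³⁺: smaller — Si⁴⁺; larger — Na⁺, F⁻, O²⁻, N³⁻. So 4 are larger.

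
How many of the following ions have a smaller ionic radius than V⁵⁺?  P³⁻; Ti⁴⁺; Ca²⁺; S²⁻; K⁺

0

Each ion has 18 electrons. The ranking follows nuclear charge in reverse — greater Z gives a smaller radius. V⁵⁺ (Z=23), Ti⁴⁺ (Z=22), Ca²⁺ (Z=20), K⁺ (Z=19), S²⁻ (Z=16), P³⁻ (Z=15).
Placing each against V⁵⁺: smaller — none; larger — Ti⁴⁺, Ca²⁺, K⁺, S²⁻, P³⁻. Count: 0.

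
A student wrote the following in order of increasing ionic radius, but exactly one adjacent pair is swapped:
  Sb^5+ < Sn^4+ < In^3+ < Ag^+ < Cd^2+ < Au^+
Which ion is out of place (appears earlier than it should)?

Ag^+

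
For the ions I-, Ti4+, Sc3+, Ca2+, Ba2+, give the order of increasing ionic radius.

Work out protons and electrons: Ti4+ (Z=22, 18 e⁻), Sc3+ (Z=21, 18 e⁻), Ca2+ (Z=20, 18 e⁻), Ba2+ (Z=56, 54 e⁻), I- (Z=53, 54 e⁻). Ti4+ < Sc3+ (isoelectronic, higher Z=22 is smaller); Sc3+ < Ca2+ (both 18 e⁻, Z=21>20); Ca2+ < Ba2+ (same group, 2 shells fewer); Ba2+ < I- (isoelectronic, higher Z=56 is smaller).

Ti4+ < Sc3+ < Ca2+ < Ba2+ < I-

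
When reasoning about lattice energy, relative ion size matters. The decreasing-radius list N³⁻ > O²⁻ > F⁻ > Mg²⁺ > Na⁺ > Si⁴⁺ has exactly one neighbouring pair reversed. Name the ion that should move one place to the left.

Scanning neighbour by neighbour, only Mg²⁺/Na⁺ violates a trend: they are isoelectronic (10 e⁻) and Mg has more protons than Na (12 vs 11), making Mg²⁺ smaller. That makes Na⁺ the one sitting a position late relative to where it belongs.

Na⁺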